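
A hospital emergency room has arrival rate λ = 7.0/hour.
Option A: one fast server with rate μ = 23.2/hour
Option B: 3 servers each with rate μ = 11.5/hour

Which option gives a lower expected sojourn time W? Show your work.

Option A: single server μ = 23.2 (M/M/1)
  ρ_A = 7.0/23.2 = 0.3017
  W_A = 1/(μ-λ) = 1/(23.2-7.0) = 1/16.20 = 0.06173

Option B: 3 servers μ = 11.5 (M/M/3)
  ρ_B = λ/(cμ) = 7.0/(3×11.5) = 0.2029
  Offered load a = λ/μ = cρ = 7.0/11.5 = 0.6087
  P₀ = [ Σₙ₌₀^2 aⁿ/n! + a^3/(3!(1-ρ)) ]⁻¹
  Σ = a^0/0! + a^1/1! + a^2/2! = 1.0000 + 0.6087 + 0.1853 = 1.7940
  a^3/(3!(1-ρ)) = 0.22553/(6 × 0.79710) = 0.04716
  P₀ = 1/(1.79395 + 0.0471559) = 0.5432
  Lq = P₀·a^3·ρ / (3!(1-ρ)²) = 0.54315 × 0.22553 × 0.20290 / (6 × 0.63537) = 0.006520
  Wq_B = Lq/λ = 0.006520/7.0 = 0.0009314
  W_B = Wq_B + 1/μ = 0.0009314 + 0.08696 = 0.08789

Since W_A = 0.06173 < W_B = 0.08789, Option A (single fast server) has the shorter time in system.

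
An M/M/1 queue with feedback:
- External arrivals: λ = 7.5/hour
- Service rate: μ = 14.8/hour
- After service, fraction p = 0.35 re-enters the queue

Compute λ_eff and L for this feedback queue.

Effective arrival rate: λ_eff = λ/(1-p) = 7.5/(1-0.35) = 7.5/0.65 = 11.53846
ρ = λ_eff/μ = 11.53846/14.8 = 0.779626
L = ρ/(1-ρ) = 0.779626/(1-0.779626) = 3.5377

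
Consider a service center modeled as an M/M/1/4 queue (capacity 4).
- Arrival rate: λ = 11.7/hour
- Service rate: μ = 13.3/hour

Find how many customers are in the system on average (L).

ρ = λ/μ = 11.7/13.3 = 0.8797
P₀ = (1-ρ)/(1-ρ^(K+1)) = (1-0.8797)/(1-0.8797^5) = 0.1203/0.4732 = 0.2542
P_K = P₀×ρ^K = 0.25424 × 0.8797^4 = 0.25424 × 0.59888 = 0.1523
L = ρ[1 - (K+1)ρ^K + Kρ^(K+1)] / [(1-ρ)(1-ρ^(K+1))]
L = 0.8797 × (1 - 5×0.598878 + 4×0.526833) / ((1 - 0.8797) × (1 - 0.526833)) = 1.7455 customers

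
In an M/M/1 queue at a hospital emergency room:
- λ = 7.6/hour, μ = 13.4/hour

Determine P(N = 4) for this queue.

ρ = λ/μ = 7.6/13.4 = 0.56716
P(n) = (1-ρ)ρⁿ
P(4) = (1-0.56716) × 0.56716^4
P(4) = 0.4328 × 0.1035
P(4) = 0.04479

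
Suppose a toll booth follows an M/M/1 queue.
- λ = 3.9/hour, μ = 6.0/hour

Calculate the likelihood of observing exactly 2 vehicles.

ρ = λ/μ = 3.9/6.0 = 0.6500
P(n) = (1-ρ)ρⁿ
P(2) = (1-0.6500) × 0.6500^2
P(2) = 0.3500 × 0.4225
P(2) = 0.1479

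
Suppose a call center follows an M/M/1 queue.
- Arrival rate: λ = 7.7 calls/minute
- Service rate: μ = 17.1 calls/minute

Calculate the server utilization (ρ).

Server utilization: ρ = λ/μ
ρ = 7.7/17.1 = 0.4503
The server is busy 45.03% of the time.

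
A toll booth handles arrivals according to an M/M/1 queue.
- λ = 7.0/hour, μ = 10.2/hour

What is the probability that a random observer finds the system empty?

ρ = λ/μ = 7.0/10.2 = 0.6863
P(0) = 1 - ρ = 1 - 0.6863 = 0.3137
The server is idle 31.37% of the time.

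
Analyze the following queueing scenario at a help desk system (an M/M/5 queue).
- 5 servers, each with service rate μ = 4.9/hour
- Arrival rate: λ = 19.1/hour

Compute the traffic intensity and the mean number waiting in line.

Traffic intensity: ρ = λ/(cμ) = 19.1/(5×4.9) = 0.7796
Since ρ = 0.7796 < 1, system is stable.
Offered load a = λ/μ = cρ = 19.1/4.9 = 3.8980
P₀ = [ Σₙ₌₀^4 aⁿ/n! + a^5/(5!(1-ρ)) ]⁻¹
Σ = a^0/0! + a^1/1! + a^2/2! + a^3/3! + a^4/4! = 1.0000 + 3.8980 + 7.5970 + 9.8710 + 9.6192 = 31.9852
a^5/(5!(1-ρ)) = 899.8838/(120 × 0.220408) = 34.0234
P₀ = 1/(31.9852 + 34.0234) = 0.01515
Lq = P₀·a^5·ρ / (5!(1-ρ)²) = 0.0151496 × 899.8838 × 0.779592 / (120 × 0.0485798) = 1.8231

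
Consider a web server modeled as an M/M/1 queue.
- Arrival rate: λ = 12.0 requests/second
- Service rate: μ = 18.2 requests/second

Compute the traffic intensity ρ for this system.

Server utilization: ρ = λ/μ
ρ = 12.0/18.2 = 0.6593
The server is busy 65.93% of the time.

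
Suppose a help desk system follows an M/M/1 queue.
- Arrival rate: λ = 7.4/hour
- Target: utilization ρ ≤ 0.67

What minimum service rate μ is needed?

ρ = λ/μ, so μ = λ/ρ
μ ≥ 7.4/0.67 = 11.0448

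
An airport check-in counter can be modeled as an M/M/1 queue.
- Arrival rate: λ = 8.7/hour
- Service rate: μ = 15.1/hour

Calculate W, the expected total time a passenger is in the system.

First, compute utilization: ρ = λ/μ = 8.7/15.1 = 0.5762
For M/M/1: W = 1/(μ-λ)
W = 1/(15.1-8.7) = 1/6.40
W = 0.1562 hours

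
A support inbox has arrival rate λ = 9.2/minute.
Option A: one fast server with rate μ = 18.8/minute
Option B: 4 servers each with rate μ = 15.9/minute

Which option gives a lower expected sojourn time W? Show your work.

Option A: single server μ = 18.8 (M/M/1)
  ρ_A = 9.2/18.8 = 0.4894
  W_A = 1/(μ-λ) = 1/(18.8-9.2) = 1/9.60 = 0.1042

Option B: 4 servers μ = 15.9 (M/M/4)
  ρ_B = λ/(cμ) = 9.2/(4×15.9) = 0.1447
  Offered load a = λ/μ = cρ = 9.2/15.9 = 0.5786
  P₀ = [ Σₙ₌₀^3 aⁿ/n! + a^4/(4!(1-ρ)) ]⁻¹
  Σ = a^0/0! + a^1/1! + a^2/2! + a^3/3! = 1.0000 + 0.5786 + 0.1674 + 0.03229 = 1.7783
  a^4/(4!(1-ρ)) = 0.11209/(24 × 0.85535) = 0.005460
  P₀ = 1/(1.7783 + 0.005460) = 0.5606
  Lq = P₀·a^4·ρ / (4!(1-ρ)²) = 0.56061 × 0.11209 × 0.14465 / (24 × 0.73162) = 0.0005177
  Wq_B = Lq/λ = 0.0005177/9.2 = 0.00005627
  W_B = Wq_B + 1/μ = 0.00005627 + 0.06289 = 0.06295

Since W_B = 0.06295 < W_A = 0.1042, Option B (multiple servers) has the shorter time in system.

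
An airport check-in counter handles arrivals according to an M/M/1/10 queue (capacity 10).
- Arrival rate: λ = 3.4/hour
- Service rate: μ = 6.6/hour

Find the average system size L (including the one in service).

ρ = λ/μ = 3.4/6.6 = 0.51515
P₀ = (1-ρ)/(1-ρ^(K+1)) = (1-0.51515)/(1-0.51515^11) = 0.4849/0.9993 = 0.4852
P_K = P₀×ρ^K = 0.48518 × 0.51515^10 = 0.48518 × 0.0013162 = 0.0006386
L = ρ[1 - (K+1)ρ^K + Kρ^(K+1)] / [(1-ρ)(1-ρ^(K+1))]
L = 0.51515 × (1 - 11×0.001316 + 10×0.0006781) / ((1 - 0.51515) × (1 - 0.0006781)) = 1.0550 passengers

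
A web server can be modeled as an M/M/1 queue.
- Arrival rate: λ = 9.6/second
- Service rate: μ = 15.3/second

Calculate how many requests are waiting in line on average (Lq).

ρ = λ/μ = 9.6/15.3 = 0.6275
For M/M/1: Lq = λ²/(μ(μ-λ))
Lq = 92.16/(15.3 × 5.70)
Lq = 1.0568 requests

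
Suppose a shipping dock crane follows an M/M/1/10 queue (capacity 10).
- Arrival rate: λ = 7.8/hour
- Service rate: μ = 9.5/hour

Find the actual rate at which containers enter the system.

ρ = λ/μ = 7.8/9.5 = 0.821053
P₀ = (1-ρ)/(1-ρ^(K+1)) = (1-0.821053)/(1-0.821053^11) = 0.1789/0.8857 = 0.2020
P_K = P₀×ρ^K = 0.20204 × 0.821053^10 = 0.20204 × 0.13922 = 0.02813
λ_eff = λ(1-P_K) = 7.8 × (1 - 0.02813) = 7.8 × 0.97187 = 7.5806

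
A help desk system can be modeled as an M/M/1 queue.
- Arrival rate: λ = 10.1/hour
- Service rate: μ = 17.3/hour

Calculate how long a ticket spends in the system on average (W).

First, compute utilization: ρ = λ/μ = 10.1/17.3 = 0.5838
For M/M/1: W = 1/(μ-λ)
W = 1/(17.3-10.1) = 1/7.20
W = 0.1389 hours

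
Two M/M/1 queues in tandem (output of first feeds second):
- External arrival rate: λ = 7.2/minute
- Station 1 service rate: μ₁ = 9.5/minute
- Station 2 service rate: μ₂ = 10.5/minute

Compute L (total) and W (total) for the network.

By Jackson's theorem, each station behaves as independent M/M/1.
Station 1: ρ₁ = 7.2/9.5 = 0.7579, L₁ = ρ₁/(1-ρ₁) = λ/(μ₁-λ) = 7.2/2.30 = 3.13043
Station 2: ρ₂ = 7.2/10.5 = 0.6857, L₂ = ρ₂/(1-ρ₂) = λ/(μ₂-λ) = 7.2/3.30 = 2.18182
Total: L = L₁ + L₂ = 3.13043 + 2.18182 = 5.3123
W = L/λ = 5.3123/7.2 = 0.7378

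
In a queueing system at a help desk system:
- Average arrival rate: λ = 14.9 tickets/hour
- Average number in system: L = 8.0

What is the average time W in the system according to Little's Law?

Little's Law: L = λW, so W = L/λ
W = 8.0/14.9 = 0.5369 hours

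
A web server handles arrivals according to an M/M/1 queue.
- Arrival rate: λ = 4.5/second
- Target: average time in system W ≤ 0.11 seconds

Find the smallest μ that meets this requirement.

For M/M/1: W = 1/(μ-λ)
Need W ≤ 0.11, so 1/(μ-λ) ≤ 0.11
μ - λ ≥ 1/0.11 = 9.0909
μ ≥ 4.5 + 9.0909 = 13.5909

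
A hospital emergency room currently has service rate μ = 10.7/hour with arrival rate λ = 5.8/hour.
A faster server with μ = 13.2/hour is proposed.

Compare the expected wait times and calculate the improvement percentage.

System 1: ρ₁ = 5.8/10.7 = 0.5421, W₁ = 1/(10.7-5.8) = 0.20408
System 2: ρ₂ = 5.8/13.2 = 0.4394, W₂ = 1/(13.2-5.8) = 0.13514
Improvement: (W₁-W₂)/W₁ = (0.20408-0.13514)/0.20408 = 33.78%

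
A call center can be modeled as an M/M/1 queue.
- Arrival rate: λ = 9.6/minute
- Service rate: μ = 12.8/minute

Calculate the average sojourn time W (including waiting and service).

First, compute utilization: ρ = λ/μ = 9.6/12.8 = 0.7500
For M/M/1: W = 1/(μ-λ)
W = 1/(12.8-9.6) = 1/3.20
W = 0.3125 minutes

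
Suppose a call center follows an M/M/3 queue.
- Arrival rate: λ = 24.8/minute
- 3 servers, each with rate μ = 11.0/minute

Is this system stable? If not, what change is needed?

Stability requires ρ = λ/(cμ) < 1
ρ = 24.8/(3 × 11.0) = 24.8/33.00 = 0.7515
Since 0.7515 < 1, the system is STABLE.
The servers are busy 75.15% of the time.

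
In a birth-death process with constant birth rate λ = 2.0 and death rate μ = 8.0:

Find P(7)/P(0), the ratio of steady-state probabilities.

For constant rates: P(n)/P(0) = (λ/μ)^n
P(7)/P(0) = (2.0/8.0)^7 = 0.2500^7 = 0.00006104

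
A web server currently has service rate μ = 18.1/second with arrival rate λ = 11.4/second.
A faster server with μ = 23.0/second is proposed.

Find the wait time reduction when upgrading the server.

System 1: ρ₁ = 11.4/18.1 = 0.6298, W₁ = 1/(18.1-11.4) = 0.14925
System 2: ρ₂ = 11.4/23.0 = 0.4957, W₂ = 1/(23.0-11.4) = 0.086207
Improvement: (W₁-W₂)/W₁ = (0.14925-0.086207)/0.14925 = 42.24%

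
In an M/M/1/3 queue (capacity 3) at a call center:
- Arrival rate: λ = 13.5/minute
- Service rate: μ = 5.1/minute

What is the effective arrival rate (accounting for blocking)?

ρ = λ/μ = 13.5/5.1 = 2.6471
P₀ = (1-ρ)/(1-ρ^(K+1)) = (1-2.6471)/(1-2.6471^4) = -1.6471/-48.1000 = 0.03424
P_K = P₀×ρ^K = 0.034243 × 2.6471^3 = 0.034243 × 18.5486 = 0.6352
λ_eff = λ(1-P_K) = 13.5 × (1 - 0.635159) = 13.5 × 0.364841 = 4.9254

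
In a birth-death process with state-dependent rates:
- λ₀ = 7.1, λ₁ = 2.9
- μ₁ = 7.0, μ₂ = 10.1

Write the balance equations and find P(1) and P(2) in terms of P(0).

Balance equations:
State 0: λ₀P₀ = μ₁P₁ → P₁ = (λ₀/μ₁)P₀ = (7.1/7.0)P₀ = 1.0143P₀
State 1: P₂ = (λ₀λ₁)/(μ₁μ₂)P₀ = (7.1×2.9)/(7.0×10.1)P₀ = 0.2912P₀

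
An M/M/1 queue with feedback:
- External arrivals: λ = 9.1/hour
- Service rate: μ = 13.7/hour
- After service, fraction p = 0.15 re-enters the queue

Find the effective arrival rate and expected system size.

Effective arrival rate: λ_eff = λ/(1-p) = 9.1/(1-0.15) = 9.1/0.85 = 10.7059
ρ = λ_eff/μ = 10.7059/13.7 = 0.78145
L = ρ/(1-ρ) = 0.78145/(1-0.78145) = 3.5756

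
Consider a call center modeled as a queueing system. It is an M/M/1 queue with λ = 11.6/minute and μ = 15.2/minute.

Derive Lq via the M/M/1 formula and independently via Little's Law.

Method 1 (direct): Lq = λ²/(μ(μ-λ)) = 134.56/(15.2 × 3.60) = 2.4591

Method 2 (Little's Law):
W = 1/(μ-λ) = 1/3.60 = 0.27778
Wq = W - 1/μ = 0.27778 - 0.065789 = 0.21199
Lq = λWq = 11.6 × 0.21199 = 2.4591 ✔ (matches Method 1)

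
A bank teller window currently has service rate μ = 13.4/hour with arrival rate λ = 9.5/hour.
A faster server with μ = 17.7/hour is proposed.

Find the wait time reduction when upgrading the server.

System 1: ρ₁ = 9.5/13.4 = 0.7090, W₁ = 1/(13.4-9.5) = 0.25641
System 2: ρ₂ = 9.5/17.7 = 0.5367, W₂ = 1/(17.7-9.5) = 0.12195
Improvement: (W₁-W₂)/W₁ = (0.25641-0.12195)/0.25641 = 52.44%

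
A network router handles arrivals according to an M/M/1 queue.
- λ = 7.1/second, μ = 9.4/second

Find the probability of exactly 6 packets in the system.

ρ = λ/μ = 7.1/9.4 = 0.7553
P(n) = (1-ρ)ρⁿ
P(6) = (1-0.7553) × 0.7553^6
P(6) = 0.24470 × 0.18566
P(6) = 0.04543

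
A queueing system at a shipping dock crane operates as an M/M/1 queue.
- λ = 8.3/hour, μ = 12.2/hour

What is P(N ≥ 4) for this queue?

ρ = λ/μ = 8.3/12.2 = 0.6803
P(N ≥ n) = ρⁿ
P(N ≥ 4) = 0.6803^4
P(N ≥ 4) = 0.2142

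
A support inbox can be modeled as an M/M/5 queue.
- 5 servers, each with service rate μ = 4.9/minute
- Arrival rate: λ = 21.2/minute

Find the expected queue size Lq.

Traffic intensity: ρ = λ/(cμ) = 21.2/(5×4.9) = 0.8653
Since ρ = 0.8653 < 1, system is stable.
Offered load a = λ/μ = cρ = 21.2/4.9 = 4.3265
P₀ = [ Σₙ₌₀^4 aⁿ/n! + a^5/(5!(1-ρ)) ]⁻¹
Σ = a^0/0! + a^1/1! + a^2/2! + a^3/3! + a^4/4! = 1.00000 + 4.32653 + 9.35943 + 13.4980 + 14.5998 = 42.7838
a^5/(5!(1-ρ)) = 1515.9990/(120 × 0.1346939) = 93.7929
P₀ = 1/(42.7838 + 93.7929) = 0.007322
Lq = P₀·a^5·ρ / (5!(1-ρ)²) = 0.00732190 × 1515.9990 × 0.865306 / (120 × 0.0181424) = 4.4118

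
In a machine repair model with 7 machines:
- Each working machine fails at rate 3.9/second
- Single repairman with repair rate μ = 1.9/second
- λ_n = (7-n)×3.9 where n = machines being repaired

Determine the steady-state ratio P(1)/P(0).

P(1)/P(0) = ∏_{i=0}^{1-1} λ_i/μ_{i+1}
= (7-0)×3.9/1.9
= 14.3684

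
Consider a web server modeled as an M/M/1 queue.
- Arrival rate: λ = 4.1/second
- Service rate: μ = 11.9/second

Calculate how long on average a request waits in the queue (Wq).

First, compute utilization: ρ = λ/μ = 4.1/11.9 = 0.3445
For M/M/1: Wq = λ/(μ(μ-λ))
Wq = 4.1/(11.9 × (11.9-4.1))
Wq = 4.1/(11.9 × 7.80)
Wq = 0.04417 seconds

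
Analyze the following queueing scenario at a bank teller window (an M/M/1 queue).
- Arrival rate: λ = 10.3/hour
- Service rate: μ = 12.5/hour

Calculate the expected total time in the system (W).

First, compute utilization: ρ = λ/μ = 10.3/12.5 = 0.8240
For M/M/1: W = 1/(μ-λ)
W = 1/(12.5-10.3) = 1/2.20
W = 0.4545 hours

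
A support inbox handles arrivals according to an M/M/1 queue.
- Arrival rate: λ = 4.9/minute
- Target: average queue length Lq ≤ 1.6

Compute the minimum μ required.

For M/M/1: Lq = λ²/(μ(μ-λ))
Need Lq ≤ 1.6, i.e. μ(μ-λ) ≥ λ²/1.6
μ² - 4.9μ - 24.01/1.6 ≥ 0  →  μ² - 4.9μ - 15.00625 ≥ 0
Quadratic formula (positive root): μ = [λ + √(λ² + 4×15.00625)]/2
Discriminant: 24.01 + 4×15.00625 = 84.0350, √84.0350 = 9.1671
μ ≥ (4.9 + 9.1671)/2 = 7.0335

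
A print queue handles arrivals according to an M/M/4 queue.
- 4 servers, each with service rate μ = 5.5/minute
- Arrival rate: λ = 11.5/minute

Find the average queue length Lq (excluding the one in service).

Traffic intensity: ρ = λ/(cμ) = 11.5/(4×5.5) = 0.5227
Since ρ = 0.5227 < 1, system is stable.
Offered load a = λ/μ = cρ = 11.5/5.5 = 2.0909
P₀ = [ Σₙ₌₀^3 aⁿ/n! + a^4/(4!(1-ρ)) ]⁻¹
Σ = a^0/0! + a^1/1! + a^2/2! + a^3/3! = 1.0000 + 2.0909 + 2.1860 + 1.5235 = 6.8004
a^4/(4!(1-ρ)) = 19.1135/(24 × 0.47727) = 1.6686
P₀ = 1/(6.8004 + 1.6686) = 0.1181
Lq = P₀·a^4·ρ / (4!(1-ρ)²) = 0.1181 × 19.1135 × 0.5227 / (24 × 0.2278) = 0.2158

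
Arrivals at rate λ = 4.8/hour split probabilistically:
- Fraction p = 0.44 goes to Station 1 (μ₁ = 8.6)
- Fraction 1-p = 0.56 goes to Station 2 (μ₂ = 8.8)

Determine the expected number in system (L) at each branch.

Effective rates: λ₁ = 4.8×0.44 = 2.112, λ₂ = 4.8×0.56 = 2.688
Station 1: ρ₁ = 2.112/8.6 = 0.24558, L₁ = ρ₁/(1-ρ₁) = 0.24558/(1-0.24558) = 0.3255
Station 2: ρ₂ = 2.688/8.8 = 0.30545, L₂ = ρ₂/(1-ρ₂) = 0.30545/(1-0.30545) = 0.4398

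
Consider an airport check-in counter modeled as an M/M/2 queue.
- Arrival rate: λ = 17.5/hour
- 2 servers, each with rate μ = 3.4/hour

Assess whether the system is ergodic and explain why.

Stability requires ρ = λ/(cμ) < 1
ρ = 17.5/(2 × 3.4) = 17.5/6.80 = 2.5735
Since 2.5735 ≥ 1, the system is UNSTABLE.
Need c > λ/μ = 17.5/3.4 = 5.15.
Minimum servers needed: c = 6.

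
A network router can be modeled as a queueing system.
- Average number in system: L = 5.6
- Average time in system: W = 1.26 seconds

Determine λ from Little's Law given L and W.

Little's Law: L = λW, so λ = L/W
λ = 5.6/1.26 = 4.4444 packets/second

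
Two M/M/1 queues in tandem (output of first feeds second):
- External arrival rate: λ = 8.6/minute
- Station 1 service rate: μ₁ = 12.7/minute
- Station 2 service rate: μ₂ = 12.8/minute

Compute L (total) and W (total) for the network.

By Jackson's theorem, each station behaves as independent M/M/1.
Station 1: ρ₁ = 8.6/12.7 = 0.6772, L₁ = ρ₁/(1-ρ₁) = λ/(μ₁-λ) = 8.6/4.10 = 2.0976
Station 2: ρ₂ = 8.6/12.8 = 0.6719, L₂ = ρ₂/(1-ρ₂) = λ/(μ₂-λ) = 8.6/4.20 = 2.0476
Total: L = L₁ + L₂ = 2.0976 + 2.0476 = 4.1452
W = L/λ = 4.1452/8.6 = 0.4820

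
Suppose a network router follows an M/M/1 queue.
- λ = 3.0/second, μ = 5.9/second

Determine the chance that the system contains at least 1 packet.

ρ = λ/μ = 3.0/5.9 = 0.5085
P(N ≥ n) = ρⁿ
P(N ≥ 1) = 0.5085^1
P(N ≥ 1) = 0.5085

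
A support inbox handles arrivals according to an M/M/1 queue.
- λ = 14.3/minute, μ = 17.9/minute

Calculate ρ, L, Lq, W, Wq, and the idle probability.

Step 1: ρ = λ/μ = 14.3/17.9 = 0.7989
Step 2: L = λ/(μ-λ) = 14.3/3.60 = 3.9722
Step 3: Lq = λ²/(μ(μ-λ)) = 204.49/(17.9×3.60) = 3.1733
Step 4: W = 1/(μ-λ) = 1/3.60 = 0.277778
Step 5: Wq = λ/(μ(μ-λ)) = 14.3/(17.9×3.60) = 0.2219
Step 6: P(0) = 1-ρ = 0.2011
Verify: L = λW = 14.3×0.277778 = 3.9722 ✔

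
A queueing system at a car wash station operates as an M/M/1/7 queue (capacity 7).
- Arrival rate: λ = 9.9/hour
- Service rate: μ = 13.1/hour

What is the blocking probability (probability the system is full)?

ρ = λ/μ = 9.9/13.1 = 0.755725
P₀ = (1-ρ)/(1-ρ^(K+1)) = (1-0.755725)/(1-0.755725^8) = 0.2443/0.8936 = 0.2734
P_K = P₀×ρ^K = 0.27336 × 0.755725^7 = 0.27336 × 0.14078 = 0.03848
Blocking probability = 3.85%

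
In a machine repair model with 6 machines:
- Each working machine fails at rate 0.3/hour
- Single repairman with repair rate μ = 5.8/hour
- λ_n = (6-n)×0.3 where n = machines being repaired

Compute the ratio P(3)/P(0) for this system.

P(3)/P(0) = ∏_{i=0}^{3-1} λ_i/μ_{i+1}
= (6-0)×0.3/5.8 × (6-1)×0.3/5.8 × (6-2)×0.3/5.8
= 0.01661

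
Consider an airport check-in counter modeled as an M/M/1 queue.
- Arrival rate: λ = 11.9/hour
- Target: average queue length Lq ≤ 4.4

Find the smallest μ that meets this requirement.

For M/M/1: Lq = λ²/(μ(μ-λ))
Need Lq ≤ 4.4, i.e. μ(μ-λ) ≥ λ²/4.4
μ² - 11.9μ - 141.61/4.4 ≥ 0  →  μ² - 11.9μ - 32.1841 ≥ 0
Quadratic formula (positive root): μ = [λ + √(λ² + 4×32.1841)]/2
Discriminant: 141.61 + 4×32.1841 = 270.3464, √270.3464 = 16.4422
μ ≥ (11.9 + 16.4422)/2 = 14.1711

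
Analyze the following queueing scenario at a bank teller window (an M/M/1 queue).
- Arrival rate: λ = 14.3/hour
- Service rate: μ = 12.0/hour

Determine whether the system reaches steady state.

Stability requires ρ = λ/(cμ) < 1
ρ = 14.3/(1 × 12.0) = 14.3/12.00 = 1.1917
Since 1.1917 ≥ 1, the system is UNSTABLE.
Queue grows without bound. Need μ > λ = 14.3.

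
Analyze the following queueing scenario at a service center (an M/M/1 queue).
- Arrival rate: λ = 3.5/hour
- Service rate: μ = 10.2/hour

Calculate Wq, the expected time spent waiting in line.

First, compute utilization: ρ = λ/μ = 3.5/10.2 = 0.3431
For M/M/1: Wq = λ/(μ(μ-λ))
Wq = 3.5/(10.2 × (10.2-3.5))
Wq = 3.5/(10.2 × 6.70)
Wq = 0.05121 hours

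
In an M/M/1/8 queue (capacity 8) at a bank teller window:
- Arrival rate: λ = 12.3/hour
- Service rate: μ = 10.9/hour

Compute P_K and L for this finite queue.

ρ = λ/μ = 12.3/10.9 = 1.12844
P₀ = (1-ρ)/(1-ρ^(K+1)) = (1-1.12844)/(1-1.12844^9) = -0.12844/-1.9669 = 0.06530
P_K = P₀×ρ^K = 0.06530 × 1.12844^8 = 0.06530 × 2.6292 = 0.1717
Blocking probability P_8 = 0.1717 (17.17%)
L = ρ[1 - (K+1)ρ^K + Kρ^(K+1)] / [(1-ρ)(1-ρ^(K+1))]
L = 1.12844 × (1 - 9×2.6292252 + 8×2.9669228) / ((1 - 1.12844) × (1 - 2.9669228)) = 4.7899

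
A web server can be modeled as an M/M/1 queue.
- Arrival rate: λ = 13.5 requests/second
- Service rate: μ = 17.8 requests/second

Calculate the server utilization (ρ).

Server utilization: ρ = λ/μ
ρ = 13.5/17.8 = 0.7584
The server is busy 75.84% of the time.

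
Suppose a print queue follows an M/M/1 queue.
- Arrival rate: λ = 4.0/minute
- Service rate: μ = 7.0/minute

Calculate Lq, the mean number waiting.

ρ = λ/μ = 4.0/7.0 = 0.5714
For M/M/1: Lq = λ²/(μ(μ-λ))
Lq = 16.00/(7.0 × 3.00)
Lq = 0.7619 jobs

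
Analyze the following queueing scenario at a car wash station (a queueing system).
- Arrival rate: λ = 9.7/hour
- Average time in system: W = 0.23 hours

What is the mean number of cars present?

Little's Law: L = λW
L = 9.7 × 0.23 = 2.2310 cars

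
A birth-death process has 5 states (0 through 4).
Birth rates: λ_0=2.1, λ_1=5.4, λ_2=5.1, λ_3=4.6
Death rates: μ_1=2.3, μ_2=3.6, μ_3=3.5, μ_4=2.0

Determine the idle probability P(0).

Ratios P(n)/P(0) = (λ₀···λₙ₋₁)/(μ₁···μₙ):
P(1)/P(0) = (2.1)/(2.3) = 0.9130
P(2)/P(0) = (2.1×5.4)/(2.3×3.6) = 1.3696
P(3)/P(0) = (2.1×5.4×5.1)/(2.3×3.6×3.5) = 1.9957
P(4)/P(0) = (2.1×5.4×5.1×4.6)/(2.3×3.6×3.5×2.0) = 4.5900

Normalization: ∑ P(n) = 1
P(0) × (1.0000 + 0.9130 + 1.3696 + 1.9957 + 4.5900) = 1
P(0) × 9.8683 = 1
P(0) = 1/9.8683 = 0.1013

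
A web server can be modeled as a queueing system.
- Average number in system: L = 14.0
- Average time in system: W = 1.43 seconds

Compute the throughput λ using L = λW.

Little's Law: L = λW, so λ = L/W
λ = 14.0/1.43 = 9.7902 requests/second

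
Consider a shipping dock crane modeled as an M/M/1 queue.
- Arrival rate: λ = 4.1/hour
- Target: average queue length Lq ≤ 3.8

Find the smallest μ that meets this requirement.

For M/M/1: Lq = λ²/(μ(μ-λ))
Need Lq ≤ 3.8, i.e. μ(μ-λ) ≥ λ²/3.8
μ² - 4.1μ - 16.81/3.8 ≥ 0  →  μ² - 4.1μ - 4.42368 ≥ 0
Quadratic formula (positive root): μ = [λ + √(λ² + 4×4.42368)]/2
Discriminant: 16.81 + 4×4.42368 = 34.5047, √34.5047 = 5.8741
μ ≥ (4.1 + 5.8741)/2 = 4.9870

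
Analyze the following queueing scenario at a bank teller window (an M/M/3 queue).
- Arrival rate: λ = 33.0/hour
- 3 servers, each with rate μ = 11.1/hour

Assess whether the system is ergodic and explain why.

Stability requires ρ = λ/(cμ) < 1
ρ = 33.0/(3 × 11.1) = 33.0/33.30 = 0.9910
Since 0.9910 < 1, the system is STABLE.
The servers are busy 99.10% of the time.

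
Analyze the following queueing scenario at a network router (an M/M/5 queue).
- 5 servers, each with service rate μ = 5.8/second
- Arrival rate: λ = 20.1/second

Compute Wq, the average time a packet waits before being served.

Traffic intensity: ρ = λ/(cμ) = 20.1/(5×5.8) = 0.6931
Since ρ = 0.6931 < 1, system is stable.
Offered load a = λ/μ = cρ = 20.1/5.8 = 3.4655
P₀ = [ Σₙ₌₀^4 aⁿ/n! + a^5/(5!(1-ρ)) ]⁻¹
Σ = a^0/0! + a^1/1! + a^2/2! + a^3/3! + a^4/4! = 1.0000 + 3.4655 + 6.0049 + 6.9367 + 6.0098 = 23.4169
a^5/(5!(1-ρ)) = 499.8507/(120 × 0.306897) = 13.5727
P₀ = 1/(23.4169 + 13.5727) = 0.02703
Lq = P₀·a^5·ρ / (5!(1-ρ)²) = 0.027035 × 499.8507 × 0.69310 / (120 × 0.094185) = 0.8287
Wq = Lq/λ = 0.8287/20.1 = 0.04123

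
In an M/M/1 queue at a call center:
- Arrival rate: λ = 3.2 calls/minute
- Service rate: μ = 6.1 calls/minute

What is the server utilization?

Server utilization: ρ = λ/μ
ρ = 3.2/6.1 = 0.5246
The server is busy 52.46% of the time.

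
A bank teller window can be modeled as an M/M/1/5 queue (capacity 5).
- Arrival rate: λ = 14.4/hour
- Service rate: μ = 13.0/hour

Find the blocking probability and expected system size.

ρ = λ/μ = 14.4/13.0 = 1.1077
P₀ = (1-ρ)/(1-ρ^(K+1)) = (1-1.1077)/(1-1.1077^6) = -0.1077/-0.8473 = 0.1271
P_K = P₀×ρ^K = 0.1271 × 1.1077^5 = 0.1271 × 1.6677 = 0.2120
Blocking probability P_5 = 0.2120 (21.20%)
L = ρ[1 - (K+1)ρ^K + Kρ^(K+1)] / [(1-ρ)(1-ρ^(K+1))]
L = 1.1077 × (1 - 6×1.667673 + 5×1.847281) / ((1 - 1.1077) × (1 - 1.847281)) = 2.7964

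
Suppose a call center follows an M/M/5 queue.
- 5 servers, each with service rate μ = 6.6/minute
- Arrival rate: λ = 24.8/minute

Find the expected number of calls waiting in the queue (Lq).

Traffic intensity: ρ = λ/(cμ) = 24.8/(5×6.6) = 0.7515
Since ρ = 0.7515 < 1, system is stable.
Offered load a = λ/μ = cρ = 24.8/6.6 = 3.7576
P₀ = [ Σₙ₌₀^4 aⁿ/n! + a^5/(5!(1-ρ)) ]⁻¹
Σ = a^0/0! + a^1/1! + a^2/2! + a^3/3! + a^4/4! = 1.0000 + 3.7576 + 7.0597 + 8.8424 + 8.3065 = 28.9662
a^5/(5!(1-ρ)) = 749.0982/(120 × 0.248485) = 25.1222
P₀ = 1/(28.9662 + 25.1222) = 0.01849
Lq = P₀·a^5·ρ / (5!(1-ρ)²) = 0.018488 × 749.0982 × 0.75152 / (120 × 0.061745) = 1.4047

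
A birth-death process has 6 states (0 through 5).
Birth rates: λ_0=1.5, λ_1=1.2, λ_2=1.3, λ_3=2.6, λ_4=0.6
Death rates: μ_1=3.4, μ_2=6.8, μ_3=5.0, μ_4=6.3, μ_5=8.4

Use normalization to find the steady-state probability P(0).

Ratios P(n)/P(0) = (λ₀···λₙ₋₁)/(μ₁···μₙ):
P(1)/P(0) = (1.5)/(3.4) = 0.4412
P(2)/P(0) = (1.5×1.2)/(3.4×6.8) = 0.07785
P(3)/P(0) = (1.5×1.2×1.3)/(3.4×6.8×5.0) = 0.02024
P(4)/P(0) = (1.5×1.2×1.3×2.6)/(3.4×6.8×5.0×6.3) = 0.008354
P(5)/P(0) = (1.5×1.2×1.3×2.6×0.6)/(3.4×6.8×5.0×6.3×8.4) = 0.0005967

Normalization: ∑ P(n) = 1
P(0) × (1.0000 + 0.4412 + 0.07785 + 0.02024 + 0.008354 + 0.0005967) = 1
P(0) × 1.5482 = 1
P(0) = 1/1.5482 = 0.6459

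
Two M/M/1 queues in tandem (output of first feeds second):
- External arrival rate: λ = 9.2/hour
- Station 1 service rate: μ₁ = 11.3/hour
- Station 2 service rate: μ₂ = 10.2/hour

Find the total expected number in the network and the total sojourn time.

By Jackson's theorem, each station behaves as independent M/M/1.
Station 1: ρ₁ = 9.2/11.3 = 0.8142, L₁ = ρ₁/(1-ρ₁) = λ/(μ₁-λ) = 9.2/2.10 = 4.3810
Station 2: ρ₂ = 9.2/10.2 = 0.9020, L₂ = ρ₂/(1-ρ₂) = λ/(μ₂-λ) = 9.2/1.00 = 9.2000
Total: L = L₁ + L₂ = 4.3810 + 9.2000 = 13.5810
W = L/λ = 13.5810/9.2 = 1.4762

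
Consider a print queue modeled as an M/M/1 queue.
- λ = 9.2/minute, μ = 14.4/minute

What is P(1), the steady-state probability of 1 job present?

ρ = λ/μ = 9.2/14.4 = 0.6389
P(n) = (1-ρ)ρⁿ
P(1) = (1-0.6389) × 0.6389^1
P(1) = 0.3611 × 0.6389
P(1) = 0.2307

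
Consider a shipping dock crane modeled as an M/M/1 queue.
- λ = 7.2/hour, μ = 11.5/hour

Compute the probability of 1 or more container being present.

ρ = λ/μ = 7.2/11.5 = 0.6261
P(N ≥ n) = ρⁿ
P(N ≥ 1) = 0.6261^1
P(N ≥ 1) = 0.6261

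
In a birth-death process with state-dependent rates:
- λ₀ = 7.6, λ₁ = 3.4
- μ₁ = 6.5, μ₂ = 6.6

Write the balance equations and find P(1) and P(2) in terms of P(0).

Balance equations:
State 0: λ₀P₀ = μ₁P₁ → P₁ = (λ₀/μ₁)P₀ = (7.6/6.5)P₀ = 1.1692P₀
State 1: P₂ = (λ₀λ₁)/(μ₁μ₂)P₀ = (7.6×3.4)/(6.5×6.6)P₀ = 0.6023P₀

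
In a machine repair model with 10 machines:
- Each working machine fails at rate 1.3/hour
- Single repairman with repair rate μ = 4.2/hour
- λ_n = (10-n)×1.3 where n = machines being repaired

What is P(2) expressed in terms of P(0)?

P(2)/P(0) = ∏_{i=0}^{2-1} λ_i/μ_{i+1}
= (10-0)×1.3/4.2 × (10-1)×1.3/4.2
= 8.6224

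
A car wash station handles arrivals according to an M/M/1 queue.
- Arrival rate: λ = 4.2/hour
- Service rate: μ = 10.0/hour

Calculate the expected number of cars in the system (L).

ρ = λ/μ = 4.2/10.0 = 0.4200
For M/M/1: L = λ/(μ-λ)
L = 4.2/(10.0-4.2) = 4.2/5.80
L = 0.7241 cars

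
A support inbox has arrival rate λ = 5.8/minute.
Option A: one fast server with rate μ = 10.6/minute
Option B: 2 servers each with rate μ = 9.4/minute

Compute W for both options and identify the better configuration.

Option A: single server μ = 10.6 (M/M/1)
  ρ_A = 5.8/10.6 = 0.5472
  W_A = 1/(μ-λ) = 1/(10.6-5.8) = 1/4.80 = 0.2083

Option B: 2 servers μ = 9.4 (M/M/2)
  ρ_B = λ/(cμ) = 5.8/(2×9.4) = 0.3085
  Offered load a = λ/μ = cρ = 5.8/9.4 = 0.6170
  P₀ = [ Σₙ₌₀^1 aⁿ/n! + a^2/(2!(1-ρ)) ]⁻¹
  Σ = a^0/0! + a^1/1! = 1.0000 + 0.6170 = 1.6170
  a^2/(2!(1-ρ)) = 0.3807/(2 × 0.6915) = 0.2753
  P₀ = 1/(1.6170 + 0.2753) = 0.5285
  Lq = P₀·a^2·ρ / (2!(1-ρ)²) = 0.5285 × 0.3807 × 0.3085 / (2 × 0.4782) = 0.06490
  Wq_B = Lq/λ = 0.06490/5.8 = 0.01119
  W_B = Wq_B + 1/μ = 0.01119 + 0.1064 = 0.1176

Since W_B = 0.1176 < W_A = 0.2083, Option B (multiple servers) has the shorter time in system.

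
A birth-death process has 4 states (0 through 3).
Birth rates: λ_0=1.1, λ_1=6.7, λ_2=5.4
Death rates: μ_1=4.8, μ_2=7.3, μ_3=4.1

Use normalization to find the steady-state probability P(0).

Ratios P(n)/P(0) = (λ₀···λₙ₋₁)/(μ₁···μₙ):
P(1)/P(0) = (1.1)/(4.8) = 0.2292
P(2)/P(0) = (1.1×6.7)/(4.8×7.3) = 0.2103
P(3)/P(0) = (1.1×6.7×5.4)/(4.8×7.3×4.1) = 0.2770

Normalization: ∑ P(n) = 1
P(0) × (1.0000 + 0.2292 + 0.2103 + 0.2770) = 1
P(0) × 1.7165 = 1
P(0) = 1/1.7165 = 0.5826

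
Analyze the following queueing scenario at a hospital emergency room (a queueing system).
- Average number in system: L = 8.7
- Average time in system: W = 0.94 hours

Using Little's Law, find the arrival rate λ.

Little's Law: L = λW, so λ = L/W
λ = 8.7/0.94 = 9.2553 patients/hour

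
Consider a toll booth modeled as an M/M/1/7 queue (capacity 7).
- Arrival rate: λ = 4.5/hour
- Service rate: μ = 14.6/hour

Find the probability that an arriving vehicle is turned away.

ρ = λ/μ = 4.5/14.6 = 0.30822
P₀ = (1-ρ)/(1-ρ^(K+1)) = (1-0.30822)/(1-0.30822^8) = 0.69178/0.99992 = 0.6918
P_K = P₀×ρ^K = 0.6918 × 0.30822^7 = 0.6918 × 0.0002643 = 0.0001828
Blocking probability = 0.01828%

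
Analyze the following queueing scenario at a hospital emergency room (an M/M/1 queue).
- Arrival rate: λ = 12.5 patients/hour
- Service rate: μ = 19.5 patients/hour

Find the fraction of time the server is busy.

Server utilization: ρ = λ/μ
ρ = 12.5/19.5 = 0.6410
The server is busy 64.10% of the time.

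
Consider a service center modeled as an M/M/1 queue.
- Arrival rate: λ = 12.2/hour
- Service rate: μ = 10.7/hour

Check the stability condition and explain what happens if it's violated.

Stability requires ρ = λ/(cμ) < 1
ρ = 12.2/(1 × 10.7) = 12.2/10.70 = 1.1402
Since 1.1402 ≥ 1, the system is UNSTABLE.
Queue grows without bound. Need μ > λ = 12.2.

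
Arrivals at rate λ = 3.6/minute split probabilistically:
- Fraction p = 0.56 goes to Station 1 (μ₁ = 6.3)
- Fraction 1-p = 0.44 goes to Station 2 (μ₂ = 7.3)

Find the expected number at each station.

Effective rates: λ₁ = 3.6×0.56 = 2.016, λ₂ = 3.6×0.44 = 1.584
Station 1: ρ₁ = 2.016/6.3 = 0.3200, L₁ = ρ₁/(1-ρ₁) = 0.3200/(1-0.3200) = 0.4706
Station 2: ρ₂ = 1.584/7.3 = 0.2170, L₂ = ρ₂/(1-ρ₂) = 0.2170/(1-0.2170) = 0.2771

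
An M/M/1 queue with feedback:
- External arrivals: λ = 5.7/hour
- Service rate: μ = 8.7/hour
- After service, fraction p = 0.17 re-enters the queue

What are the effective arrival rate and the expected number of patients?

Effective arrival rate: λ_eff = λ/(1-p) = 5.7/(1-0.17) = 5.7/0.83 = 6.86747
ρ = λ_eff/μ = 6.86747/8.7 = 0.789364
L = ρ/(1-ρ) = 0.789364/(1-0.789364) = 3.7475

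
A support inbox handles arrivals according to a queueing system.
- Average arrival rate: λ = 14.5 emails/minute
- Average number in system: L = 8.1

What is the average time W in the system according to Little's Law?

Little's Law: L = λW, so W = L/λ
W = 8.1/14.5 = 0.5586 minutes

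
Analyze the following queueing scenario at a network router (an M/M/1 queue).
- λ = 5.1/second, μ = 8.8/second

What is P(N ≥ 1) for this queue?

ρ = λ/μ = 5.1/8.8 = 0.5795
P(N ≥ n) = ρⁿ
P(N ≥ 1) = 0.5795^1
P(N ≥ 1) = 0.5795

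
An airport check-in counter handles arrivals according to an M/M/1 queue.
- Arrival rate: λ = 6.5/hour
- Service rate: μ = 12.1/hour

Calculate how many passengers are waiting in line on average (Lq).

ρ = λ/μ = 6.5/12.1 = 0.5372
For M/M/1: Lq = λ²/(μ(μ-λ))
Lq = 42.25/(12.1 × 5.60)
Lq = 0.6235 passengers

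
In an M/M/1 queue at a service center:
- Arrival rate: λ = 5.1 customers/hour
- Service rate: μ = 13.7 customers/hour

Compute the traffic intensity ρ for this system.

Server utilization: ρ = λ/μ
ρ = 5.1/13.7 = 0.3723
The server is busy 37.23% of the time.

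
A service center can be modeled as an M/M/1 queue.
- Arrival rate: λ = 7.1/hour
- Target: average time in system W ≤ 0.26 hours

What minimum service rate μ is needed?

For M/M/1: W = 1/(μ-λ)
Need W ≤ 0.26, so 1/(μ-λ) ≤ 0.26
μ - λ ≥ 1/0.26 = 3.8462
μ ≥ 7.1 + 3.8462 = 10.9462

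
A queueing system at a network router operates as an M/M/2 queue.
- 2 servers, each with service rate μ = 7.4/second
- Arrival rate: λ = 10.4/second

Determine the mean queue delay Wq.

Traffic intensity: ρ = λ/(cμ) = 10.4/(2×7.4) = 0.7027
Since ρ = 0.7027 < 1, system is stable.
Offered load a = λ/μ = cρ = 10.4/7.4 = 1.4054
P₀ = [ Σₙ₌₀^1 aⁿ/n! + a^2/(2!(1-ρ)) ]⁻¹
Σ = a^0/0! + a^1/1! = 1.0000 + 1.4054 = 2.4054
a^2/(2!(1-ρ)) = 1.9752/(2 × 0.2973) = 3.3219
P₀ = 1/(2.4054 + 3.3219) = 0.1746
Lq = P₀·a^2·ρ / (2!(1-ρ)²) = 0.1746 × 1.9752 × 0.7027 / (2 × 0.08839) = 1.3709
Wq = Lq/λ = 1.3709/10.4 = 0.1318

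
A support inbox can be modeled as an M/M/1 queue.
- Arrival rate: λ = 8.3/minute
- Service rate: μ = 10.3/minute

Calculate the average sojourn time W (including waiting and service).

First, compute utilization: ρ = λ/μ = 8.3/10.3 = 0.8058
For M/M/1: W = 1/(μ-λ)
W = 1/(10.3-8.3) = 1/2.00
W = 0.5000 minutes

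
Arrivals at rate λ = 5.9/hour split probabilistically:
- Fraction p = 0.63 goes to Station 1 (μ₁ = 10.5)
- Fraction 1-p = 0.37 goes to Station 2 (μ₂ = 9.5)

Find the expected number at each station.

Effective rates: λ₁ = 5.9×0.63 = 3.717, λ₂ = 5.9×0.37 = 2.183
Station 1: ρ₁ = 3.717/10.5 = 0.3540, L₁ = ρ₁/(1-ρ₁) = 0.3540/(1-0.3540) = 0.5480
Station 2: ρ₂ = 2.183/9.5 = 0.22979, L₂ = ρ₂/(1-ρ₂) = 0.22979/(1-0.22979) = 0.2983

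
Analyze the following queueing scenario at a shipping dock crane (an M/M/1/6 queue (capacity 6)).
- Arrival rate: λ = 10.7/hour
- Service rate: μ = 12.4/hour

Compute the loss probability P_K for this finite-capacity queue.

ρ = λ/μ = 10.7/12.4 = 0.8629
P₀ = (1-ρ)/(1-ρ^(K+1)) = (1-0.8629)/(1-0.8629^7) = 0.1371/0.6438 = 0.2130
P_K = P₀×ρ^K = 0.212962 × 0.8629^6 = 0.212962 × 0.412822 = 0.08792
Blocking probability = 8.79%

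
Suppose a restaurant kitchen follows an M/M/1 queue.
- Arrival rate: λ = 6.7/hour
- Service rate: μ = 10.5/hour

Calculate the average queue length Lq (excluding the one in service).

ρ = λ/μ = 6.7/10.5 = 0.6381
For M/M/1: Lq = λ²/(μ(μ-λ))
Lq = 44.89/(10.5 × 3.80)
Lq = 1.1251 orders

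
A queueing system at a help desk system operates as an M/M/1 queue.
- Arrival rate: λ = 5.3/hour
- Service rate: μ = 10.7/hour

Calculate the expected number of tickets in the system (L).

ρ = λ/μ = 5.3/10.7 = 0.4953
For M/M/1: L = λ/(μ-λ)
L = 5.3/(10.7-5.3) = 5.3/5.40
L = 0.9815 tickets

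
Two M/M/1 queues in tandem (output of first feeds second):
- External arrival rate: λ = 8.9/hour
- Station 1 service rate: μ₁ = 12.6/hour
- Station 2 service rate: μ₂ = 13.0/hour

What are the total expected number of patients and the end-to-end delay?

By Jackson's theorem, each station behaves as independent M/M/1.
Station 1: ρ₁ = 8.9/12.6 = 0.7063, L₁ = ρ₁/(1-ρ₁) = λ/(μ₁-λ) = 8.9/3.70 = 2.4054
Station 2: ρ₂ = 8.9/13.0 = 0.6846, L₂ = ρ₂/(1-ρ₂) = λ/(μ₂-λ) = 8.9/4.10 = 2.1707
Total: L = L₁ + L₂ = 2.4054 + 2.1707 = 4.5761
W = L/λ = 4.5761/8.9 = 0.5142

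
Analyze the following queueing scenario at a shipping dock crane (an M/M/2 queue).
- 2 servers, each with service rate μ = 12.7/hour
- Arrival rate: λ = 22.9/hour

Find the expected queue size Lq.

Traffic intensity: ρ = λ/(cμ) = 22.9/(2×12.7) = 0.9016
Since ρ = 0.9016 < 1, system is stable.
Offered load a = λ/μ = cρ = 22.9/12.7 = 1.8031
P₀ = [ Σₙ₌₀^1 aⁿ/n! + a^2/(2!(1-ρ)) ]⁻¹
Σ = a^0/0! + a^1/1! = 1.0000 + 1.8031 = 2.8031
a^2/(2!(1-ρ)) = 3.25135/(2 × 0.0984252) = 16.5169
P₀ = 1/(2.8031 + 16.5169) = 0.05176
Lq = P₀·a^2·ρ / (2!(1-ρ)²) = 0.0517598 × 3.25135 × 0.901575 / (2 × 0.00968752) = 7.8310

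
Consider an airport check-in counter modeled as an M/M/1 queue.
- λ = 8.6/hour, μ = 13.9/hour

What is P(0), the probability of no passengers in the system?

ρ = λ/μ = 8.6/13.9 = 0.6187
P(0) = 1 - ρ = 1 - 0.6187 = 0.3813
The server is idle 38.13% of the time.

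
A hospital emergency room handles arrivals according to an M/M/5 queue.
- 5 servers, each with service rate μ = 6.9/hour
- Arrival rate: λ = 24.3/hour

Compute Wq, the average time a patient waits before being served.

Traffic intensity: ρ = λ/(cμ) = 24.3/(5×6.9) = 0.7043
Since ρ = 0.7043 < 1, system is stable.
Offered load a = λ/μ = cρ = 24.3/6.9 = 3.5217
P₀ = [ Σₙ₌₀^4 aⁿ/n! + a^5/(5!(1-ρ)) ]⁻¹
Σ = a^0/0! + a^1/1! + a^2/2! + a^3/3! + a^4/4! = 1.00000 + 3.52174 + 6.20132 + 7.27981 + 6.40940 = 24.4123
a^5/(5!(1-ρ)) = 541.7338/(120 × 0.295652) = 15.2695
P₀ = 1/(24.4123 + 15.2695) = 0.02520
Lq = P₀·a^5·ρ / (5!(1-ρ)²) = 0.025201 × 541.7338 × 0.70435 / (120 × 0.087410) = 0.9167
Wq = Lq/λ = 0.91672/24.3 = 0.03773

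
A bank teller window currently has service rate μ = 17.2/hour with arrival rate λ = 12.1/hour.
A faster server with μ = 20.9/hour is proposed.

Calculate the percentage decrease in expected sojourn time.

System 1: ρ₁ = 12.1/17.2 = 0.7035, W₁ = 1/(17.2-12.1) = 0.196078
System 2: ρ₂ = 12.1/20.9 = 0.5789, W₂ = 1/(20.9-12.1) = 0.113636
Improvement: (W₁-W₂)/W₁ = (0.196078-0.113636)/0.196078 = 42.05%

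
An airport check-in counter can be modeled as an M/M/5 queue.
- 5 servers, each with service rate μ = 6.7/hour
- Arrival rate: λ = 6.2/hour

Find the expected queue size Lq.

Traffic intensity: ρ = λ/(cμ) = 6.2/(5×6.7) = 0.1851
Since ρ = 0.1851 < 1, system is stable.
Offered load a = λ/μ = cρ = 6.2/6.7 = 0.9254
P₀ = [ Σₙ₌₀^4 aⁿ/n! + a^5/(5!(1-ρ)) ]⁻¹
Σ = a^0/0! + a^1/1! + a^2/2! + a^3/3! + a^4/4! = 1.0000 + 0.9254 + 0.4282 + 0.1321 + 0.03055 = 2.5162
a^5/(5!(1-ρ)) = 0.67855/(120 × 0.81493) = 0.006939
P₀ = 1/(2.5162 + 0.006939) = 0.3963
Lq = P₀·a^5·ρ / (5!(1-ρ)²) = 0.3963 × 0.6786 × 0.1851 / (120 × 0.6641) = 0.0006246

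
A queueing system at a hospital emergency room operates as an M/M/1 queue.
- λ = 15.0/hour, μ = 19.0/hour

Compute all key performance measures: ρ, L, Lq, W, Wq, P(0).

Step 1: ρ = λ/μ = 15.0/19.0 = 0.7895
Step 2: L = λ/(μ-λ) = 15.0/4.00 = 3.7500
Step 3: Lq = λ²/(μ(μ-λ)) = 225.00/(19.0×4.00) = 2.9605
Step 4: W = 1/(μ-λ) = 1/4.00 = 0.2500
Step 5: Wq = λ/(μ(μ-λ)) = 15.0/(19.0×4.00) = 0.1974
Step 6: P(0) = 1-ρ = 0.2105
Verify: L = λW = 15.0×0.2500 = 3.7500 ✔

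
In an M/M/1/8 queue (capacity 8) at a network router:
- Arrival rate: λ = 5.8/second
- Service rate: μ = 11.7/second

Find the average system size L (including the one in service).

ρ = λ/μ = 5.8/11.7 = 0.4957265
P₀ = (1-ρ)/(1-ρ^(K+1)) = (1-0.4957265)/(1-0.4957265^9) = 0.5043/0.9982 = 0.5052
P_K = P₀×ρ^K = 0.5052 × 0.4957265^8 = 0.5052 × 0.003647 = 0.001842
L = ρ[1 - (K+1)ρ^K + Kρ^(K+1)] / [(1-ρ)(1-ρ^(K+1))]
L = 0.4957265 × (1 - 9×0.003647 + 8×0.001808) / ((1 - 0.4957265) × (1 - 0.001808)) = 0.9668 packets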